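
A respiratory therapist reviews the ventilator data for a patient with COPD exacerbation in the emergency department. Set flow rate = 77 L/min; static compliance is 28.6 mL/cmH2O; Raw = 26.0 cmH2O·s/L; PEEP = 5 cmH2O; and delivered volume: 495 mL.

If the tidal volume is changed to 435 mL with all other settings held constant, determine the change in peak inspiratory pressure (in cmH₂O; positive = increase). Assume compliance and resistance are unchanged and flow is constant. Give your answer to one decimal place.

-2.1

PIP = Vt/C + R·V̇ + PEEP (constant-flow equation of motion).
Only the elastic term changes: ΔPIP = ΔVt / C = (435 − 495) / 28.6 = -2.098 cmH2O.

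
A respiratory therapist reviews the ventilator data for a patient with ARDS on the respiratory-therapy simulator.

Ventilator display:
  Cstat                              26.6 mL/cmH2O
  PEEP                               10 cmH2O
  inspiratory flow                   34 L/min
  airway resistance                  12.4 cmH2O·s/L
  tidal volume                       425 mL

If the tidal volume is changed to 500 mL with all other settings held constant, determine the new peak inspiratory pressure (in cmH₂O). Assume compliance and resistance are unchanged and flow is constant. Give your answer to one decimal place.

Flow: 34 L/min ÷ 60 = 0.5667 L/s.
PIP = Vt/C + R·V̇ + PEEP (constant-flow equation of motion).
Only the elastic term changes: ΔPIP = ΔVt / C = (500 − 425) / 26.6 = 2.82 cmH2O.
Original PIP = 425/26.6 + 12.4×0.5667 + 10 = 33.005 cmH2O; new PIP = 33.005 + (2.82) = 35.825 cmH2O.

35.8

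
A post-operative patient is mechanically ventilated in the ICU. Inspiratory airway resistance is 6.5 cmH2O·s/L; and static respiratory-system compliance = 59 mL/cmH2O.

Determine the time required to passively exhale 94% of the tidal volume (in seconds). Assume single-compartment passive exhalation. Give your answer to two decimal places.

1.08

τ = R × C = 6.5 × 59 mL/cmH2O = 6.5 × 0.059 L/cmH2O = 0.3835 s.
Exhaled fraction f = 1 − e^(−t/τ) → t = −τ·ln(1 − f) = −0.3835·ln(0.06) = 1.079 s.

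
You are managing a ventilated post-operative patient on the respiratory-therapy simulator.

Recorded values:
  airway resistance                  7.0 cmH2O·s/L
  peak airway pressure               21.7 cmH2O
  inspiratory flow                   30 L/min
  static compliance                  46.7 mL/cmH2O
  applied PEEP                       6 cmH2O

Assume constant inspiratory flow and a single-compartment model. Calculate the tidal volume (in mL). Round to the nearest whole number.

Flow: 30 L/min ÷ 60 = 0.5 L/s.
Equation of motion (constant flow): PIP = Vt/C + R·V̇ + PEEP.
Vt/C = PIP − R·V̇ − PEEP = 21.7 − 3.5 − 6 = 12.2 cmH2O.
Vt = C × 12.2 = 46.7 × 12.2 = 569.74 mL.

570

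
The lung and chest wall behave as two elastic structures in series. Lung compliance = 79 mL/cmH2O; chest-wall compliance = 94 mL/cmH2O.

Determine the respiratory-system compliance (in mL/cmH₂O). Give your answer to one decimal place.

42.9

Lung and chest wall are elastances in series: 1/Crs = 1/CL + 1/Ccw.
1/Crs = 1/79 + 1/94 = 0.0233.
Crs = 42.918 mL/cmH2O.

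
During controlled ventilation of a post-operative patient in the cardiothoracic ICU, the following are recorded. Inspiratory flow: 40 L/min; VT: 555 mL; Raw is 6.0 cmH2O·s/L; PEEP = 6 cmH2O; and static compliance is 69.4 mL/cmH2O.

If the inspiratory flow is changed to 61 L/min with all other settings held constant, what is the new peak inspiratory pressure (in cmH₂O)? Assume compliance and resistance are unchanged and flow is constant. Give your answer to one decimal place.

20.1

Flow: 40 L/min ÷ 60 = 0.6667 L/s.
New flow: 61 L/min ÷ 60 = 1.0167 L/s.
PIP = Vt/C + R·V̇ + PEEP (constant-flow equation of motion).
Only the resistive term changes: ΔPIP = R × ΔV̇ = 6.0 × (1.0167 − 0.6667) = 6.0 × 0.35 = 2.1 cmH2O.
Original PIP = 555/69.4 + 6.0×0.6667 + 6 = 17.997 cmH2O; new PIP = 17.997 + (2.1) = 20.097 cmH2O.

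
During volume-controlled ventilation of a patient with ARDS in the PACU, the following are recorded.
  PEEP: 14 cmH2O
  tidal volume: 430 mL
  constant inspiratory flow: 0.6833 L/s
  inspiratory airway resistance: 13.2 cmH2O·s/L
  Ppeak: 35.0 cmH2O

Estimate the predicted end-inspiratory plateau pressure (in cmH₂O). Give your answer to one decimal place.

Pplat = PIP − Raw × flow = 35.0 − 13.2 × 0.6833 = 35.0 − 9.02 = 25.98 cmH2O.

26.0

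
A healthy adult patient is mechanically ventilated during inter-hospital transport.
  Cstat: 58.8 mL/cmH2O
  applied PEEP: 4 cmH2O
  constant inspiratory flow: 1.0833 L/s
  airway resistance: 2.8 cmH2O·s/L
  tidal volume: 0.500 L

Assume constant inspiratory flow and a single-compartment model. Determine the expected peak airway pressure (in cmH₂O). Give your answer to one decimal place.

15.5

Equation of motion (constant flow): PIP = Vt/C + R·V̇ + PEEP.
PIP = 500/58.8 + 2.8×1.0833 + 4 = 8.503 + 3.033 + 4 = 15.536 cmH2O.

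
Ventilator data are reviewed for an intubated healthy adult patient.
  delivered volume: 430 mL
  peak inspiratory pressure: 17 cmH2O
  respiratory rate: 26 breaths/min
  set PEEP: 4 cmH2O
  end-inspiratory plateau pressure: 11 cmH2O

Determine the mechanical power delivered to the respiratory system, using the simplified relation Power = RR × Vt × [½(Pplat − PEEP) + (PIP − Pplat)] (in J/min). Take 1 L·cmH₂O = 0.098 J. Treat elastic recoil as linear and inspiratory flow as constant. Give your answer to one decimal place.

Per-breath work = Vt × [½(Pplat−PEEP) + (PIP−Pplat)] = 0.430 × [0.5×7.0 + 6.0] = 0.430 × 9.5 = 4.085 L·cmH2O.
Power = 26 × 4.085 = 106.21 L·cmH2O/min.
× 0.098 J/(L·cmH2O) → 10.409 J/min.

10.4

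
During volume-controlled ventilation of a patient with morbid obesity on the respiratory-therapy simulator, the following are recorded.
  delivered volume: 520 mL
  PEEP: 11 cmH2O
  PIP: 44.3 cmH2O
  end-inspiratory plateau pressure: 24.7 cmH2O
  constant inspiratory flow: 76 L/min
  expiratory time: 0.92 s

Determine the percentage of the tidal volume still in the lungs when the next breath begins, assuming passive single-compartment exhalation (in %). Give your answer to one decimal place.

20.9

Flow: 76 L/min ÷ 60 = 1.2667 L/s.
R = (PIP − Pplat)/V̇ = (44.3 − 24.7) / 1.2667 = 19.6/1.2667 = 15.473 cmH2O·s/L.
C = Vt/(Pplat − PEEP) = 520.0 / (24.7 − 11) = 520.0/13.7 = 37.956 mL/cmH2O.
τ = R × C = 15.473 × 0.03796 L/cmH2O = 0.5874 s.
Fraction remaining at end-expiration = e^(−Te/τ) = e^(−0.92/0.5874) = 0.2088 → 20.88%.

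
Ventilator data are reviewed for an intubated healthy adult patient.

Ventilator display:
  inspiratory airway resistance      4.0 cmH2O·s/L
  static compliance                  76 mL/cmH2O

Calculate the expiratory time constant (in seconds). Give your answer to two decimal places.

τ = R × C = 4.0 × 76 mL/cmH2O = 4.0 × 0.076 L/cmH2O = 0.304 s.

0.30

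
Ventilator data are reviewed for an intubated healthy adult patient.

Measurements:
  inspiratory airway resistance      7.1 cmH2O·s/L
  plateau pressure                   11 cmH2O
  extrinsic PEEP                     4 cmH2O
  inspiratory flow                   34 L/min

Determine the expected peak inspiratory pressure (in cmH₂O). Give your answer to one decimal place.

Flow: 34 L/min ÷ 60 = 0.5667 L/s.
PIP = Pplat + Raw × flow = 11 + 7.1 × 0.5667 = 11 + 4.024 = 15.024 cmH2O.

15.0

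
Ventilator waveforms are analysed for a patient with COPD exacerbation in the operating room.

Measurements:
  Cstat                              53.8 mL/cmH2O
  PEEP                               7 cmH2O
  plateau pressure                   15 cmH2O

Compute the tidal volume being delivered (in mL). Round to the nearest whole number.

430

Vt = Cstat × (Pplat − PEEP) = 53.8 × (15 − 7) = 53.8 × 8.0 = 430.4 mL.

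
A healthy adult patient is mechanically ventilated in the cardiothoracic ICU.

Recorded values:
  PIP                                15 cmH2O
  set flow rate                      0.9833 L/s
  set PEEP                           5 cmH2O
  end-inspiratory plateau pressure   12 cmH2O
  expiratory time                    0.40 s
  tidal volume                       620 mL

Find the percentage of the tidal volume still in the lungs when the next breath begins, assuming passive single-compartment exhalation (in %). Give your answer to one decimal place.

22.8

R = (PIP − Pplat)/V̇ = (15 − 12) / 0.9833 = 3.0/0.9833 = 3.051 cmH2O·s/L.
C = Vt/(Pplat − PEEP) = 620.0 / (12 − 5) = 620.0/7.0 = 88.571 mL/cmH2O.
τ = R × C = 3.051 × 0.08857 L/cmH2O = 0.2702 s.
Fraction remaining at end-expiration = e^(−Te/τ) = e^(−0.40/0.2702) = 0.2276 → 22.76%.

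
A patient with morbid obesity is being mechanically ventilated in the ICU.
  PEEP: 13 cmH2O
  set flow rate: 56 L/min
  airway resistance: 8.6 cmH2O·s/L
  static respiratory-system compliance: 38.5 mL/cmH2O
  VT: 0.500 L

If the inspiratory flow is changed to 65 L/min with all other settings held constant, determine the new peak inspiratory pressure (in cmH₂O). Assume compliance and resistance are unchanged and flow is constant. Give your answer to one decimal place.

Flow: 56 L/min ÷ 60 = 0.9333 L/s.
New flow: 65 L/min ÷ 60 = 1.0833 L/s.
PIP = Vt/C + R·V̇ + PEEP (constant-flow equation of motion).
Only the resistive term changes: ΔPIP = R × ΔV̇ = 8.6 × (1.0833 − 0.9333) = 8.6 × 0.15 = 1.29 cmH2O.
Original PIP = 500/38.5 + 8.6×0.9333 + 13 = 34.013 cmH2O; new PIP = 34.013 + (1.29) = 35.303 cmH2O.

35.3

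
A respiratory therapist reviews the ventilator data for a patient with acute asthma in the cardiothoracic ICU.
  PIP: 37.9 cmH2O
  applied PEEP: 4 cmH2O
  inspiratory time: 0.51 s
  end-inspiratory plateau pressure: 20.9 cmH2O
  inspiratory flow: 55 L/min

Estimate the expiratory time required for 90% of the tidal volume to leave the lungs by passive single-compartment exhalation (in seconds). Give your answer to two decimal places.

1.18

Flow: 55 L/min ÷ 60 = 0.9167 L/s.
Vt = flow × Ti = 0.9167 L/s × 0.51 s × 1000 mL/L = 467.52 mL.
R = (PIP − Pplat)/V̇ = (37.9 − 20.9) / 0.9167 = 17.0/0.9167 = 18.545 cmH2O·s/L.
C = Vt/(Pplat − PEEP) = 467.52 / (20.9 − 4) = 467.52/16.9 = 27.664 mL/cmH2O.
τ = R × C = 18.545 × 0.02766 L/cmH2O = 0.513 s.
t = −τ·ln(1 − 0.90) = −0.513·ln(0.1) = 1.181 s.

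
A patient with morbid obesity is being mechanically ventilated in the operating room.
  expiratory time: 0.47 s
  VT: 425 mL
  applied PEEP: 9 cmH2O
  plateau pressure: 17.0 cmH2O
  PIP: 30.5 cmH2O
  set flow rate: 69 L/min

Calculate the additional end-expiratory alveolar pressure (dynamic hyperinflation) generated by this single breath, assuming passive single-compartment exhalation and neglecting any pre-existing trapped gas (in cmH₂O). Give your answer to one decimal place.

3.8

Flow: 69 L/min ÷ 60 = 1.15 L/s.
R = (PIP − Pplat)/V̇ = (30.5 − 17.0) / 1.15 = 13.5/1.15 = 11.739 cmH2O·s/L.
C = Vt/(Pplat − PEEP) = 425.0 / (17.0 − 9) = 425.0/8.0 = 53.125 mL/cmH2O.
τ = R × C = 11.739 × 0.05313 L/cmH2O = 0.6237 s.
Fraction remaining = e^(−Te/τ) = e^(−0.47/0.6237) = 0.4707; trapped volume = 425.0 × 0.4707 = 200.05 mL.
Additional alveolar pressure from trapping ≈ V_trapped / C = 200.05 / 53.125 = 3.766 cmH2O.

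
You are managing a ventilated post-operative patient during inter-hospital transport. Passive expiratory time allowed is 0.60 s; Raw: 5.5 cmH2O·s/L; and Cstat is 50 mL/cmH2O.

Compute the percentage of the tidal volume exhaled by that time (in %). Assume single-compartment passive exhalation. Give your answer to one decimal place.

88.7

τ = R × C = 5.5 × 50 mL/cmH2O = 5.5 × 0.050 L/cmH2O = 0.275 s.
Passive exhalation: V(t)/V₀ = e^(−t/τ) = e^(−0.60/0.275) = 0.1128.
Fraction exhaled = 1 − 0.1128 = 0.8872 → 88.72%.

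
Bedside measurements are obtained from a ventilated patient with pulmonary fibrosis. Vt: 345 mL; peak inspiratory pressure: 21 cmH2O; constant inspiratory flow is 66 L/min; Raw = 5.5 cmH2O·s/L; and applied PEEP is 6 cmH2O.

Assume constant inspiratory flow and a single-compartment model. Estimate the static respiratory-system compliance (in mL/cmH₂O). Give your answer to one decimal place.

Flow: 66 L/min ÷ 60 = 1.1 L/s.
Equation of motion (constant flow): PIP = Vt/C + R·V̇ + PEEP.
Vt/C = PIP − R·V̇ − PEEP = 21 − 5.5×1.1 − 6 = 21 − 6.05 − 6 = 8.95 cmH2O.
C = Vt / 8.95 = 345 / 8.95 = 38.547 mL/cmH2O.

38.5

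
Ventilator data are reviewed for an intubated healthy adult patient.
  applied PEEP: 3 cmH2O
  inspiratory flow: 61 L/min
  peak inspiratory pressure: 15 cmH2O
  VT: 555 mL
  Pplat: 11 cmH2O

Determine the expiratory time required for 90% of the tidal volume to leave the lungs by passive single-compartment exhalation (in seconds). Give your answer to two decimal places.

0.63

Flow: 61 L/min ÷ 60 = 1.0167 L/s.
R = (PIP − Pplat)/V̇ = (15 − 11) / 1.0167 = 4.0/1.0167 = 3.934 cmH2O·s/L.
C = Vt/(Pplat − PEEP) = 555.0 / (11 − 3) = 555.0/8.0 = 69.375 mL/cmH2O.
τ = R × C = 3.934 × 0.06938 L/cmH2O = 0.2729 s.
t = −τ·ln(1 − 0.90) = −0.2729·ln(0.1) = 0.6284 s.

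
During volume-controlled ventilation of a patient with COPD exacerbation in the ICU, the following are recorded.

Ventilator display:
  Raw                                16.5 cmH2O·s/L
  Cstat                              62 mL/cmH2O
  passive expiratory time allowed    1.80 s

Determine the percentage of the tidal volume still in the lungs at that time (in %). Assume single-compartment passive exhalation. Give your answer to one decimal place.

τ = R × C = 16.5 × 62 mL/cmH2O = 16.5 × 0.062 L/cmH2O = 1.023 s.
Passive exhalation: V(t)/V₀ = e^(−t/τ) = e^(−1.80/1.023) = 0.1721.
Fraction remaining = 0.1721 → 17.21%.

17.2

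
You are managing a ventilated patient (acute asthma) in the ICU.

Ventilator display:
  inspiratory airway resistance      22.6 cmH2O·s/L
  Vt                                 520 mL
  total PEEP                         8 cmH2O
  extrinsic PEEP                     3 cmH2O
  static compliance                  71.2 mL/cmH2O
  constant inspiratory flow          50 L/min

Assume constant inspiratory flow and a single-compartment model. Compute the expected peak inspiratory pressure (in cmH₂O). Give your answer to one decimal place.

34.1

Flow: 50 L/min ÷ 60 = 0.8333 L/s.
Total PEEP = 8 cmH2O (set 3 + intrinsic 5); this is the baseline alveolar pressure.
Equation of motion (constant flow): PIP = Vt/C + R·V̇ + PEEP.
PIP = 520/71.2 + 22.6×0.8333 + 8 = 7.303 + 18.833 + 8 = 34.136 cmH2O.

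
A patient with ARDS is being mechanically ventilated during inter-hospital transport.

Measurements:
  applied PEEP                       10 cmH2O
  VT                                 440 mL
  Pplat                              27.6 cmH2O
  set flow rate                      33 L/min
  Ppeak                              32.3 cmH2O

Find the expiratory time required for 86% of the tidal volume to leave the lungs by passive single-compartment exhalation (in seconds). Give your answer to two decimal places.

Flow: 33 L/min ÷ 60 = 0.55 L/s.
R = (PIP − Pplat)/V̇ = (32.3 − 27.6) / 0.55 = 4.7/0.55 = 8.545 cmH2O·s/L.
C = Vt/(Pplat − PEEP) = 440.0 / (27.6 − 10) = 440.0/17.6 = 25.0 mL/cmH2O.
τ = R × C = 8.545 × 0.025 L/cmH2O = 0.2136 s.
t = −τ·ln(1 − 0.86) = −0.2136·ln(0.14) = 0.42 s.

0.42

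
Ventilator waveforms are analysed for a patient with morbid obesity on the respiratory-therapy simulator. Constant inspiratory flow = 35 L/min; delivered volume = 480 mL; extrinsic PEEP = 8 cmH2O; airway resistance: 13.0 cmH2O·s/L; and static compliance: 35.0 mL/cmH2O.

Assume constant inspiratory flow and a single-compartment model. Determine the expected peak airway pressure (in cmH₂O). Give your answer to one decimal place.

Flow: 35 L/min ÷ 60 = 0.5833 L/s.
Equation of motion (constant flow): PIP = Vt/C + R·V̇ + PEEP.
PIP = 480/35.0 + 13.0×0.5833 + 8 = 13.714 + 7.583 + 8 = 29.297 cmH2O.

29.3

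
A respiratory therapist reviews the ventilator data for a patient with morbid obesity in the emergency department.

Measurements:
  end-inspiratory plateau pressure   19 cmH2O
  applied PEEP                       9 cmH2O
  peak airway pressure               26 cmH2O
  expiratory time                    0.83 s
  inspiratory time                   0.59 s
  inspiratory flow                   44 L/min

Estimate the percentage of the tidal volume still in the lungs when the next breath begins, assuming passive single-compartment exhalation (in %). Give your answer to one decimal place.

13.4

Flow: 44 L/min ÷ 60 = 0.7333 L/s.
Vt = flow × Ti = 0.7333 L/s × 0.59 s × 1000 mL/L = 432.65 mL.
R = (PIP − Pplat)/V̇ = (26 − 19) / 0.7333 = 7.0/0.7333 = 9.546 cmH2O·s/L.
C = Vt/(Pplat − PEEP) = 432.65 / (19 − 9) = 432.65/10.0 = 43.265 mL/cmH2O.
τ = R × C = 9.546 × 0.04327 L/cmH2O = 0.4131 s.
Fraction remaining at end-expiration = e^(−Te/τ) = e^(−0.83/0.4131) = 0.1341 → 13.41%.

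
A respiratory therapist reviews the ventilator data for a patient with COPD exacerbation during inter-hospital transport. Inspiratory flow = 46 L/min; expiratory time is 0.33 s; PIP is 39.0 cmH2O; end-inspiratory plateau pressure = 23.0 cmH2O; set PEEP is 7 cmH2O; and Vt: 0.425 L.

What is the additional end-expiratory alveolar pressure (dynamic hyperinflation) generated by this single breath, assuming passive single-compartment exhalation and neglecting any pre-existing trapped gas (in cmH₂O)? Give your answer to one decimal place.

8.8

Flow: 46 L/min ÷ 60 = 0.7667 L/s.
R = (PIP − Pplat)/V̇ = (39.0 − 23.0) / 0.7667 = 16.0/0.7667 = 20.869 cmH2O·s/L.
C = Vt/(Pplat − PEEP) = 425.0 / (23.0 − 7) = 425.0/16.0 = 26.563 mL/cmH2O.
τ = R × C = 20.869 × 0.02656 L/cmH2O = 0.5543 s.
Fraction remaining = e^(−Te/τ) = e^(−0.33/0.5543) = 0.5514; trapped volume = 425.0 × 0.5514 = 234.35 mL.
Additional alveolar pressure from trapping ≈ V_trapped / C = 234.35 / 26.563 = 8.822 cmH2O.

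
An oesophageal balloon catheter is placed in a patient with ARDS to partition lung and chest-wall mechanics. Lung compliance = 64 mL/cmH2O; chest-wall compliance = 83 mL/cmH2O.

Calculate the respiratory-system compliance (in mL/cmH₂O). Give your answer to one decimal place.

36.1

Lung and chest wall are elastances in series: 1/Crs = 1/CL + 1/Ccw.
1/Crs = 1/64 + 1/83 = 0.02767.
Crs = 36.14 mL/cmH2O.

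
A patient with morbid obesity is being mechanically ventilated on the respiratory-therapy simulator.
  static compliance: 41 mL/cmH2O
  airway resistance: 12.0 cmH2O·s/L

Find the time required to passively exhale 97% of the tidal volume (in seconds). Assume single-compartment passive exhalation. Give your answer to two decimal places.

1.73

τ = R × C = 12.0 × 41 mL/cmH2O = 12.0 × 0.041 L/cmH2O = 0.492 s.
Exhaled fraction f = 1 − e^(−t/τ) → t = −τ·ln(1 − f) = −0.492·ln(0.03) = 1.725 s.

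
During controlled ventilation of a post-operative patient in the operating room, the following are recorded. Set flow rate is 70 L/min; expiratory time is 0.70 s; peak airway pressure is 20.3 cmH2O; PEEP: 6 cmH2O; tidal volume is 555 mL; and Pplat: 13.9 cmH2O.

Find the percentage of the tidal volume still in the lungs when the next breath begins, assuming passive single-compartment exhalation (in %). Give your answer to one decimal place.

Flow: 70 L/min ÷ 60 = 1.1667 L/s.
R = (PIP − Pplat)/V̇ = (20.3 − 13.9) / 1.1667 = 6.4/1.1667 = 5.486 cmH2O·s/L.
C = Vt/(Pplat − PEEP) = 555.0 / (13.9 − 6) = 555.0/7.9 = 70.253 mL/cmH2O.
τ = R × C = 5.486 × 0.07025 L/cmH2O = 0.3854 s.
Fraction remaining at end-expiration = e^(−Te/τ) = e^(−0.70/0.3854) = 0.1626 → 16.26%.

16.3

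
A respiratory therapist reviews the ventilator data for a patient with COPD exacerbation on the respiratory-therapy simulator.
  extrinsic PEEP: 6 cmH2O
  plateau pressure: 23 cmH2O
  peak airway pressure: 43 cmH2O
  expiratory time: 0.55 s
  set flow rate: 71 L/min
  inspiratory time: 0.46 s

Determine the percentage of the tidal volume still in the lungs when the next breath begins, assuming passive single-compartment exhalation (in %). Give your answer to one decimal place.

Flow: 71 L/min ÷ 60 = 1.1833 L/s.
Vt = flow × Ti = 1.1833 L/s × 0.46 s × 1000 mL/L = 544.32 mL.
R = (PIP − Pplat)/V̇ = (43 − 23) / 1.1833 = 20.0/1.1833 = 16.902 cmH2O·s/L.
C = Vt/(Pplat − PEEP) = 544.32 / (23 − 6) = 544.32/17.0 = 32.019 mL/cmH2O.
τ = R × C = 16.902 × 0.03202 L/cmH2O = 0.5412 s.
Fraction remaining at end-expiration = e^(−Te/τ) = e^(−0.55/0.5412) = 0.3619 → 36.19%.

36.2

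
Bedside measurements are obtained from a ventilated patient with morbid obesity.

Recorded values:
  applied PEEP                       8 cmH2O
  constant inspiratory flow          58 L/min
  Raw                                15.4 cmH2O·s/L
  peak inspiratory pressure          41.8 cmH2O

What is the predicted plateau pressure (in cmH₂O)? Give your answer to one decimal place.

26.9

Flow: 58 L/min ÷ 60 = 0.9667 L/s.
Pplat = PIP − Raw × flow = 41.8 − 15.4 × 0.9667 = 41.8 − 14.887 = 26.913 cmH2O.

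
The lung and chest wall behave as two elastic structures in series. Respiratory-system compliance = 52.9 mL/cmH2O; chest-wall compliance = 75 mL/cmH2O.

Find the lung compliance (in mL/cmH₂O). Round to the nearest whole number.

1/CL = 1/Crs − 1/Ccw.
1/CL = 1/52.9 − 1/75 = 0.00557.
CL = 179.53 mL/cmH2O.

180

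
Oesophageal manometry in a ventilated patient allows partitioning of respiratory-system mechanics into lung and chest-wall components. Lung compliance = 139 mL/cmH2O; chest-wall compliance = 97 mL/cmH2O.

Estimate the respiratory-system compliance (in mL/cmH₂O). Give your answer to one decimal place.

Lung and chest wall are elastances in series: 1/Crs = 1/CL + 1/Ccw.
1/Crs = 1/139 + 1/97 = 0.0175.
Crs = 57.143 mL/cmH2O.

57.1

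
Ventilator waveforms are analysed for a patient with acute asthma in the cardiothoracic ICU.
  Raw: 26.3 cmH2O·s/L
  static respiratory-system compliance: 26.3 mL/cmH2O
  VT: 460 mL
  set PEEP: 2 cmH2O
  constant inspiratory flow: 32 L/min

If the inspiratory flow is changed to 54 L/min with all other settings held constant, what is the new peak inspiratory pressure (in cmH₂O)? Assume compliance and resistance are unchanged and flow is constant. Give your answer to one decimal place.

43.2

Flow: 32 L/min ÷ 60 = 0.5333 L/s.
New flow: 54 L/min ÷ 60 = 0.9 L/s.
PIP = Vt/C + R·V̇ + PEEP (constant-flow equation of motion).
Only the resistive term changes: ΔPIP = R × ΔV̇ = 26.3 × (0.9 − 0.5333) = 26.3 × 0.3667 = 9.644 cmH2O.
Original PIP = 460/26.3 + 26.3×0.5333 + 2 = 33.516 cmH2O; new PIP = 33.516 + (9.644) = 43.16 cmH2O.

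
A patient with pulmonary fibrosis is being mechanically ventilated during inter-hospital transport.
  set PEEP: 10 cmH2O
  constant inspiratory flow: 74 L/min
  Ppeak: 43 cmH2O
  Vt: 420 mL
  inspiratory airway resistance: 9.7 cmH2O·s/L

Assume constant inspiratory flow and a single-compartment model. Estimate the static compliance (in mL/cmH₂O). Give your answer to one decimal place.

Flow: 74 L/min ÷ 60 = 1.2333 L/s.
Equation of motion (constant flow): PIP = Vt/C + R·V̇ + PEEP.
Vt/C = PIP − R·V̇ − PEEP = 43 − 9.7×1.2333 − 10 = 43 − 11.963 − 10 = 21.037 cmH2O.
C = Vt / 21.037 = 420 / 21.037 = 19.965 mL/cmH2O.

20.0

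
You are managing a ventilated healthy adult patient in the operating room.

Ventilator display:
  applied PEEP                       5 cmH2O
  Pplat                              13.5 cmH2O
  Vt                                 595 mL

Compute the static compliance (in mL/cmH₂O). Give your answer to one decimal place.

Cstat = Vt / (Pplat − PEEP) = 595 / (13.5 − 5) = 595 / 8.5 = 70.0 mL/cmH2O.

70.0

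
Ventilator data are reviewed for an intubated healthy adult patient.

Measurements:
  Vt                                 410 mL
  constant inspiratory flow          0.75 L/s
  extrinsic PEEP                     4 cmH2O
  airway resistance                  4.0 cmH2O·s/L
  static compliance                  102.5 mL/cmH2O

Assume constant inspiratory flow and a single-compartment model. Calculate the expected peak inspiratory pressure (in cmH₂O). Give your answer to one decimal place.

Equation of motion (constant flow): PIP = Vt/C + R·V̇ + PEEP.
PIP = 410/102.5 + 4.0×0.75 + 4 = 4.0 + 3.0 + 4 = 11.0 cmH2O.

11.0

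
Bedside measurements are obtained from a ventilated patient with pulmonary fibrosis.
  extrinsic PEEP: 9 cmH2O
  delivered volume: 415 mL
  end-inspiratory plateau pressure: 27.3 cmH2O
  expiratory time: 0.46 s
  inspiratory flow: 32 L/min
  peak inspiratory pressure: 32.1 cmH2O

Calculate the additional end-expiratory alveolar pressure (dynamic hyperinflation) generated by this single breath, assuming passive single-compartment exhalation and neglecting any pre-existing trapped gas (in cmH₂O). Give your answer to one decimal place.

1.9

Flow: 32 L/min ÷ 60 = 0.5333 L/s.
R = (PIP − Pplat)/V̇ = (32.1 − 27.3) / 0.5333 = 4.8/0.5333 = 9.001 cmH2O·s/L.
C = Vt/(Pplat − PEEP) = 415.0 / (27.3 − 9) = 415.0/18.3 = 22.678 mL/cmH2O.
τ = R × C = 9.001 × 0.02268 L/cmH2O = 0.2041 s.
Fraction remaining = e^(−Te/τ) = e^(−0.46/0.2041) = 0.105; trapped volume = 415.0 × 0.105 = 43.575 mL.
Additional alveolar pressure from trapping ≈ V_trapped / C = 43.575 / 22.678 = 1.921 cmH2O.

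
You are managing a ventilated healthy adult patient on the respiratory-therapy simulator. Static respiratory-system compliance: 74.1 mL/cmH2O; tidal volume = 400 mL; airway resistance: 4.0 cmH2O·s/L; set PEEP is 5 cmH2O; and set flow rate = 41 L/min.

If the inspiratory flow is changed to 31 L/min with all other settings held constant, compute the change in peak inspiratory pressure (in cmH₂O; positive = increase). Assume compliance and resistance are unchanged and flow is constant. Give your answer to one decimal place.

Flow: 41 L/min ÷ 60 = 0.6833 L/s.
New flow: 31 L/min ÷ 60 = 0.5167 L/s.
PIP = Vt/C + R·V̇ + PEEP (constant-flow equation of motion).
Only the resistive term changes: ΔPIP = R × ΔV̇ = 4.0 × (0.5167 − 0.6833) = 4.0 × -0.1666 = -0.6664 cmH2O.

-0.7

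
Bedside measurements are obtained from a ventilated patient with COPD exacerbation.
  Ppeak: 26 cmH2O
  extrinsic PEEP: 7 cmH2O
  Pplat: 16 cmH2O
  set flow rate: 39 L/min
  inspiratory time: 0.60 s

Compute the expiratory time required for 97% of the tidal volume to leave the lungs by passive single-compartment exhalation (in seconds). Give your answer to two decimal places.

2.34

Flow: 39 L/min ÷ 60 = 0.65 L/s.
Vt = flow × Ti = 0.65 L/s × 0.60 s × 1000 mL/L = 390.0 mL.
R = (PIP − Pplat)/V̇ = (26 − 16) / 0.65 = 10.0/0.65 = 15.385 cmH2O·s/L.
C = Vt/(Pplat − PEEP) = 390.0 / (16 − 7) = 390.0/9.0 = 43.333 mL/cmH2O.
τ = R × C = 15.385 × 0.04333 L/cmH2O = 0.6666 s.
t = −τ·ln(1 − 0.97) = −0.6666·ln(0.03) = 2.337 s.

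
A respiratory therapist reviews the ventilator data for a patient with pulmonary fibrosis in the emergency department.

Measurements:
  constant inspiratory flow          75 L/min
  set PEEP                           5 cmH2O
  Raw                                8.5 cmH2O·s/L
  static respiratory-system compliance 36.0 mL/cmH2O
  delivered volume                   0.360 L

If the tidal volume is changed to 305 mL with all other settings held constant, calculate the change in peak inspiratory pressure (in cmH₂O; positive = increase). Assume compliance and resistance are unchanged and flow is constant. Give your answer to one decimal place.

PIP = Vt/C + R·V̇ + PEEP (constant-flow equation of motion).
Only the elastic term changes: ΔPIP = ΔVt / C = (305 − 360) / 36.0 = -1.528 cmH2O.

-1.5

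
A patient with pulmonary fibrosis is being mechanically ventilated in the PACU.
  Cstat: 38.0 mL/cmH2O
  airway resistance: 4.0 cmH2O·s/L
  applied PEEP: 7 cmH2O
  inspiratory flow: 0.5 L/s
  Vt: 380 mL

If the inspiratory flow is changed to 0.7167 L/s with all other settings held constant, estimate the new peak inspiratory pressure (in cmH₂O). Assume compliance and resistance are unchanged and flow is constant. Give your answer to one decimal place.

PIP = Vt/C + R·V̇ + PEEP (constant-flow equation of motion).
Only the resistive term changes: ΔPIP = R × ΔV̇ = 4.0 × (0.7167 − 0.5) = 4.0 × 0.2167 = 0.8668 cmH2O.
Original PIP = 380/38.0 + 4.0×0.5 + 7 = 19.0 cmH2O; new PIP = 19.0 + (0.8668) = 19.867 cmH2O.

19.9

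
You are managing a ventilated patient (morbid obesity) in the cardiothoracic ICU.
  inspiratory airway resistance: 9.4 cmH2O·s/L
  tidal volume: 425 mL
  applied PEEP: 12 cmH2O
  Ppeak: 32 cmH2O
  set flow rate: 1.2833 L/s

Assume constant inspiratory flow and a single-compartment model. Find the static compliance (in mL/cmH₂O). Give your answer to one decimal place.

53.5

Equation of motion (constant flow): PIP = Vt/C + R·V̇ + PEEP.
Vt/C = PIP − R·V̇ − PEEP = 32 − 9.4×1.2833 − 12 = 32 − 12.063 − 12 = 7.937 cmH2O.
C = Vt / 7.937 = 425 / 7.937 = 53.547 mL/cmH2O.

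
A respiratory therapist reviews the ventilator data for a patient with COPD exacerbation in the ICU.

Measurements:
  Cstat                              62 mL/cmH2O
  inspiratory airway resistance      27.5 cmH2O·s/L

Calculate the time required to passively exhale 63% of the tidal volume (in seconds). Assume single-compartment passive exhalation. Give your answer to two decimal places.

τ = R × C = 27.5 × 62 mL/cmH2O = 27.5 × 0.062 L/cmH2O = 1.705 s.
Exhaled fraction f = 1 − e^(−t/τ) → t = −τ·ln(1 − f) = −1.705·ln(0.37) = 1.695 s.

1.70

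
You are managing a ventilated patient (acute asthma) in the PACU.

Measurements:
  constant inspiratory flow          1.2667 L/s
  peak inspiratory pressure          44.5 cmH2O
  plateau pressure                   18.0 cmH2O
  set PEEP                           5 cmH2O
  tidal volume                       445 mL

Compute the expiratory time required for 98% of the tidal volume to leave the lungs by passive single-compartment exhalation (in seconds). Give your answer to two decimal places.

R = (PIP − Pplat)/V̇ = (44.5 − 18.0) / 1.2667 = 26.5/1.2667 = 20.921 cmH2O·s/L.
C = Vt/(Pplat − PEEP) = 445.0 / (18.0 − 5) = 445.0/13.0 = 34.231 mL/cmH2O.
τ = R × C = 20.921 × 0.03423 L/cmH2O = 0.7161 s.
t = −τ·ln(1 − 0.98) = −0.7161·ln(0.02) = 2.801 s.

2.80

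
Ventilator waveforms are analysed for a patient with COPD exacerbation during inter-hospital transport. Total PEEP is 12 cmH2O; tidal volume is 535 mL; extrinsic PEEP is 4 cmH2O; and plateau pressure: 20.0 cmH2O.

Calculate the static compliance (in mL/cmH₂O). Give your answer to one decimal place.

End-expiratory occlusion gives total PEEP = 12 cmH2O (intrinsic PEEP = 12 − 4 = 8). Use total PEEP for the elastic gradient.
Cstat = Vt / (Pplat − PEEPtotal) = 535 / (20.0 − 12) = 535 / 8.0 = 66.875 mL/cmH2O.

66.9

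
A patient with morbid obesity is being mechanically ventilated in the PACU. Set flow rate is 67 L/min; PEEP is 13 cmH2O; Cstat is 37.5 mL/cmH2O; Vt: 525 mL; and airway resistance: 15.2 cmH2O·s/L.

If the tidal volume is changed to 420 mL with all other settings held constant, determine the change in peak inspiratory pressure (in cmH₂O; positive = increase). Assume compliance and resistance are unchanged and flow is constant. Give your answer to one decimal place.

-2.8

PIP = Vt/C + R·V̇ + PEEP (constant-flow equation of motion).
Only the elastic term changes: ΔPIP = ΔVt / C = (420 − 525) / 37.5 = -2.8 cmH2O.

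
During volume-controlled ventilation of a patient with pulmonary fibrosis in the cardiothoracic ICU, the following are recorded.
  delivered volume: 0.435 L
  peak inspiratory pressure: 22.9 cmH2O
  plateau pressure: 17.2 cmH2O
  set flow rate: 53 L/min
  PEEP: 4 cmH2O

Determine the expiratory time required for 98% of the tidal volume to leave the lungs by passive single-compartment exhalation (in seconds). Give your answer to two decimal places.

Flow: 53 L/min ÷ 60 = 0.8833 L/s.
R = (PIP − Pplat)/V̇ = (22.9 − 17.2) / 0.8833 = 5.7/0.8833 = 6.453 cmH2O·s/L.
C = Vt/(Pplat − PEEP) = 435.0 / (17.2 − 4) = 435.0/13.2 = 32.955 mL/cmH2O.
τ = R × C = 6.453 × 0.03296 L/cmH2O = 0.2127 s.
t = −τ·ln(1 − 0.98) = −0.2127·ln(0.02) = 0.8321 s.

0.83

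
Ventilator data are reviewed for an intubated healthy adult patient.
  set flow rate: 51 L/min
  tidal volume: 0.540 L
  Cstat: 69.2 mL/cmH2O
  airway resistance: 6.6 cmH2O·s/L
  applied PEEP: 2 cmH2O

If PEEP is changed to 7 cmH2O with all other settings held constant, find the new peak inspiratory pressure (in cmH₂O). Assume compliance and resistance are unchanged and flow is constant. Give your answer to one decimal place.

20.4

Flow: 51 L/min ÷ 60 = 0.85 L/s.
PIP = Vt/C + R·V̇ + PEEP (constant-flow equation of motion).
Only the baseline term changes: ΔPIP = ΔPEEP = 7 − 2 = 5.0 cmH2O.
Original PIP = 540/69.2 + 6.6×0.85 + 2 = 15.413 cmH2O; new PIP = 15.413 + (5.0) = 20.413 cmH2O.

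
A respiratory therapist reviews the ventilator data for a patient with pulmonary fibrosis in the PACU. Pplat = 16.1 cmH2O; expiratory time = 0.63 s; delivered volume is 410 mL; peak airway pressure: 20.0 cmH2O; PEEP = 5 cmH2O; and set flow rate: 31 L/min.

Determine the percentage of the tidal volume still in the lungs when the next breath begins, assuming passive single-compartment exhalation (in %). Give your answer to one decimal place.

Flow: 31 L/min ÷ 60 = 0.5167 L/s.
R = (PIP − Pplat)/V̇ = (20.0 − 16.1) / 0.5167 = 3.9/0.5167 = 7.548 cmH2O·s/L.
C = Vt/(Pplat − PEEP) = 410.0 / (16.1 − 5) = 410.0/11.1 = 36.937 mL/cmH2O.
τ = R × C = 7.548 × 0.03694 L/cmH2O = 0.2788 s.
Fraction remaining at end-expiration = e^(−Te/τ) = e^(−0.63/0.2788) = 0.1044 → 10.44%.

10.4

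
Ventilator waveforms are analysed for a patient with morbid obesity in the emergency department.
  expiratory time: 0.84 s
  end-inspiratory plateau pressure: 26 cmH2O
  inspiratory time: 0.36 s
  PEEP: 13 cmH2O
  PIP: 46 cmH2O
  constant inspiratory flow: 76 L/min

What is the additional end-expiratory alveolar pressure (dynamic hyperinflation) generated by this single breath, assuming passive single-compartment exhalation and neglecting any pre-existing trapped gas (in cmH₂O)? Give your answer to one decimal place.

2.9

Flow: 76 L/min ÷ 60 = 1.2667 L/s.
Vt = flow × Ti = 1.2667 L/s × 0.36 s × 1000 mL/L = 456.01 mL.
R = (PIP − Pplat)/V̇ = (46 − 26) / 1.2667 = 20.0/1.2667 = 15.789 cmH2O·s/L.
C = Vt/(Pplat − PEEP) = 456.01 / (26 − 13) = 456.01/13.0 = 35.078 mL/cmH2O.
τ = R × C = 15.789 × 0.03508 L/cmH2O = 0.5539 s.
Fraction remaining = e^(−Te/τ) = e^(−0.84/0.5539) = 0.2195; trapped volume = 456.01 × 0.2195 = 100.09 mL.
Additional alveolar pressure from trapping ≈ V_trapped / C = 100.09 / 35.078 = 2.853 cmH2O.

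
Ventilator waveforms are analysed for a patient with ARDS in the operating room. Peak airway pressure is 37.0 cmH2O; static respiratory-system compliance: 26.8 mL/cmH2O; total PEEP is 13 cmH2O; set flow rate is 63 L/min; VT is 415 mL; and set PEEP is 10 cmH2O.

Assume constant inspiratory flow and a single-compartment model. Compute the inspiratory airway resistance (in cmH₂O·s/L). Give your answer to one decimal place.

8.1

Flow: 63 L/min ÷ 60 = 1.05 L/s.
Total PEEP = 13 cmH2O (set 10 + intrinsic 3); this is the baseline alveolar pressure.
Equation of motion (constant flow): PIP = Vt/C + R·V̇ + PEEP.
R·V̇ = PIP − Vt/C − PEEP = 37.0 − 415/26.8 − 13 = 37.0 − 15.485 − 13 = 8.515 cmH2O.
R = 8.515 / 1.05 = 8.11 cmH2O·s/L.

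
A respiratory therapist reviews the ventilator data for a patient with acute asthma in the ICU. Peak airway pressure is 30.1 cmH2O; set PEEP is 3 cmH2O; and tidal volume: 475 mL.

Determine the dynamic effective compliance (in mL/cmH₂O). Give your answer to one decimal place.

Dynamic compliance = Vt / (PIP − PEEP) = 475 / (30.1 − 3) = 475 / 27.1 = 17.528 mL/cmH2O.

17.5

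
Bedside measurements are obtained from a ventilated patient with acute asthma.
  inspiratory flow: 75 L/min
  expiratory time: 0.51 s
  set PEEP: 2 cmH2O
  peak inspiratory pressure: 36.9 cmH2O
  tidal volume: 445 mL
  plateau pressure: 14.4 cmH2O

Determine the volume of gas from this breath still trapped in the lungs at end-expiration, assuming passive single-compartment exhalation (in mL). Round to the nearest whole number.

Flow: 75 L/min ÷ 60 = 1.25 L/s.
R = (PIP − Pplat)/V̇ = (36.9 − 14.4) / 1.25 = 22.5/1.25 = 18.0 cmH2O·s/L.
C = Vt/(Pplat − PEEP) = 445.0 / (14.4 − 2) = 445.0/12.4 = 35.887 mL/cmH2O.
τ = R × C = 18.0 × 0.03589 L/cmH2O = 0.646 s.
Fraction remaining = e^(−Te/τ) = e^(−0.51/0.646) = 0.4541.
Trapped volume = 445.0 × 0.4541 = 202.07 mL.

202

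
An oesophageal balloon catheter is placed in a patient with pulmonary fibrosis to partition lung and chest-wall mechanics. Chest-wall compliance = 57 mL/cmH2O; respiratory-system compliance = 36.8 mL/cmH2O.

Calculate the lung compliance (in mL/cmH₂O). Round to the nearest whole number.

104

1/CL = 1/Crs − 1/Ccw.
1/CL = 1/36.8 − 1/57 = 0.00963.
CL = 103.84 mL/cmH2O.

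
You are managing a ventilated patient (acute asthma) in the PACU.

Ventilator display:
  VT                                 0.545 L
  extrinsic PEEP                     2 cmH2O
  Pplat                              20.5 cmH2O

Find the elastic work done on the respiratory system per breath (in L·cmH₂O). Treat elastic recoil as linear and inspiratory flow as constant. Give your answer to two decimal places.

Elastic work ≈ ½ × (Pplat − PEEP) × Vt = 0.5 × (20.5 − 2) × 0.545 L = 0.5 × 18.5 × 0.545 = 5.041 L·cmH2O.

5.04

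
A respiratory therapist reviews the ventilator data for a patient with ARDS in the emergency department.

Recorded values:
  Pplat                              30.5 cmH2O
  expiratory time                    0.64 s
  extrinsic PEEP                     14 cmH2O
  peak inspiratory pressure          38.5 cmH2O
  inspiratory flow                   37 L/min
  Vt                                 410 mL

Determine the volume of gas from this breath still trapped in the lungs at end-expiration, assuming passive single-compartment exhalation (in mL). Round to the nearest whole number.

56

Flow: 37 L/min ÷ 60 = 0.6167 L/s.
R = (PIP − Pplat)/V̇ = (38.5 − 30.5) / 0.6167 = 8.0/0.6167 = 12.972 cmH2O·s/L.
C = Vt/(Pplat − PEEP) = 410.0 / (30.5 − 14) = 410.0/16.5 = 24.848 mL/cmH2O.
τ = R × C = 12.972 × 0.02485 L/cmH2O = 0.3224 s.
Fraction remaining = e^(−Te/τ) = e^(−0.64/0.3224) = 0.1374.
Trapped volume = 410.0 × 0.1374 = 56.334 mL.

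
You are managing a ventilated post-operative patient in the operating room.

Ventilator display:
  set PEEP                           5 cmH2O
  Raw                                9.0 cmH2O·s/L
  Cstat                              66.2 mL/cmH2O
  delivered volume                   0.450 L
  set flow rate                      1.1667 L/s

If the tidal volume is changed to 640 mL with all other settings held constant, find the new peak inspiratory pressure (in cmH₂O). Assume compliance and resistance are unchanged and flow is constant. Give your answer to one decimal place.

25.2

PIP = Vt/C + R·V̇ + PEEP (constant-flow equation of motion).
Only the elastic term changes: ΔPIP = ΔVt / C = (640 − 450) / 66.2 = 2.87 cmH2O.
Original PIP = 450/66.2 + 9.0×1.1667 + 5 = 22.298 cmH2O; new PIP = 22.298 + (2.87) = 25.168 cmH2O.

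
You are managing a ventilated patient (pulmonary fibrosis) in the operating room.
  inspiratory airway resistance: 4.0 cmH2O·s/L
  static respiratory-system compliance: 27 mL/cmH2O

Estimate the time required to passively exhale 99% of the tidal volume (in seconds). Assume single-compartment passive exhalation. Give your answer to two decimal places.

0.50

τ = R × C = 4.0 × 27 mL/cmH2O = 4.0 × 0.027 L/cmH2O = 0.108 s.
Exhaled fraction f = 1 − e^(−t/τ) → t = −τ·ln(1 − f) = −0.108·ln(0.01) = 0.4974 s.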